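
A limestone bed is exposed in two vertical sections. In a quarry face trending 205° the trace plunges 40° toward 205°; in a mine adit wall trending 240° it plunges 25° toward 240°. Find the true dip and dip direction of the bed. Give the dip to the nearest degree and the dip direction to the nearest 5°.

Each apparent-dip line lies in the plane. As unit vectors (x east, y north, z up), v₁ plunges 40°→205° and v₂ plunges 25°→240°.
n = v₁ × v₂ = (-0.002, -0.368, 0.398) (taken with n_z > 0).
True dip = arccos(n_z / |n|) = arccos(0.7347) = 42.7°.
The horizontal component of n points toward azimuth atan2(n_x, n_y) = 180°, the dip direction.

true dip 43°, dip direction 180°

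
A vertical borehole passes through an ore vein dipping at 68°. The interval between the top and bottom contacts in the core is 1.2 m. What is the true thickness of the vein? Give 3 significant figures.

True thickness t = h · cos(dip) = 1.2 × cos 68°
t = 1.2 × 0.3746 = 0.450 m

0.450 m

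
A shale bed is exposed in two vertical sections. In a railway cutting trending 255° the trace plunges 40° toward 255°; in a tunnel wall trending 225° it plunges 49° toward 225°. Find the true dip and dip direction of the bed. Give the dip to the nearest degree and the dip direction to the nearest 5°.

The two traces are lines in the plane: v₁ = (sin 255°·cos 40°, cos 255°·cos 40°, −sin 40°), v₂ = (sin 225°·cos 49°, cos 225°·cos 49°, −sin 49°).
n = v₁ × v₂ = (-0.149, -0.260, 0.251) (taken with n_z > 0).
True dip = arccos(n_z / |n|) = arccos(0.6425) = 50.0°.
The horizontal component of n points toward azimuth atan2(n_x, n_y) = 210°, the dip direction.

true dip 50°, dip direction 210°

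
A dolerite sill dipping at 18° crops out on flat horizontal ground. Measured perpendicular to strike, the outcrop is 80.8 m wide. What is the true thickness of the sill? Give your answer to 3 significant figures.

True thickness t = w · sin(dip) = 80.8 × sin 18°
t = 80.8 × 0.3090 = 24.969 m

25.0 m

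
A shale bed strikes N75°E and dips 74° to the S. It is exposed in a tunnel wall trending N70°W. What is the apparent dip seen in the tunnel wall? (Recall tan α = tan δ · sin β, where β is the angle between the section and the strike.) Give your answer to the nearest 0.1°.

The section lies 35° from the strike.
tan(apparent dip) = tan 74° · sin 35° = 2.0003
apparent dip = arctan 2.0003 = 63.44°

63.4°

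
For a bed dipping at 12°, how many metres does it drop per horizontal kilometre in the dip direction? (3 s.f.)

drop per km = 1000 × tan 12° = 1000 × 0.2126

213 m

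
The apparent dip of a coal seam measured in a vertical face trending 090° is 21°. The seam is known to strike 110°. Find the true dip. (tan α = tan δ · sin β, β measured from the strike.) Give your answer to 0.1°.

The section is 20° from the strike.
tan δ = tan α / sin β = tan 21° / sin 20° = 0.3839 / 0.3420 = 1.1223
δ = arctan(1.1223) = 48.30°

48.3°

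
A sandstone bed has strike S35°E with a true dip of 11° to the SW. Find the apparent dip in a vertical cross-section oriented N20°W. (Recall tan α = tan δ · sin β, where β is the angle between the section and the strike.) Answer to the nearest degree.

3°

The strike is S35°E and the section trends N20°W; the acute angle between them is β = 15°.
tan(apparent dip) = tan 11° · sin 15° = 0.0503
apparent dip = arctan 0.0503 = 2.88°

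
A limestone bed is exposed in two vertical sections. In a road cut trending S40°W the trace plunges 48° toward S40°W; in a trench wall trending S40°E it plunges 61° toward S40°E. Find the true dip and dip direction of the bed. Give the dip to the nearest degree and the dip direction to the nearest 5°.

The two traces are lines in the plane: v₁ = (sin 220°·cos 48°, cos 220°·cos 48°, −sin 48°), v₂ = (sin 140°·cos 61°, cos 140°·cos 61°, −sin 61°).
Cross product v₁ × v₂ gives the pole to the plane: n ∝ (0.172, -0.608, 0.319).
True dip = arccos(n_z / |n|) = arccos(0.4513) = 63.2°.
Dip direction = atan2(0.172, -0.608) = 164° (azimuth of n's horizontal projection).

true dip 63°, dip direction 165°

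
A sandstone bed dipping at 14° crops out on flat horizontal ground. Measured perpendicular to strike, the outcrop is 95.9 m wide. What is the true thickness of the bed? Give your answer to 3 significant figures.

23.2 m

True thickness t = w · sin(dip) = 95.9 × sin 14°
t = 95.9 × 0.2419 = 23.200 m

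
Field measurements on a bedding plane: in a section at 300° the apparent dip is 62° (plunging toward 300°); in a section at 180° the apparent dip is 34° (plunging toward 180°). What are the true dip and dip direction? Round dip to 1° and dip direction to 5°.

Represent each trace as a vector plunging at its apparent dip toward its trend (east-north-up frame): v₁ = (-0.407, 0.235, -0.883), v₂ = (0.000, -0.829, -0.559).
Cross product v₁ × v₂ gives the pole to the plane: n ∝ (-0.863, -0.227, 0.337).
tan δ = √(n_x²+n_y²)/n_z = 0.893/0.337, so δ = 69.3°.
Dip direction = azimuth of (n_x, n_y) = atan2(-0.863, -0.227) = 255°.

true dip 69°, dip direction 255°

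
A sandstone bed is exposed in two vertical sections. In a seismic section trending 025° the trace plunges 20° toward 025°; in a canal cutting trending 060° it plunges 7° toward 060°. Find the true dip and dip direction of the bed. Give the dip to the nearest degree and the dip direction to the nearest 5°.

Represent each trace as a vector plunging at its apparent dip toward its trend (east-north-up frame): v₁ = (0.397, 0.852, -0.342), v₂ = (0.860, 0.496, -0.122).
The plane normal is n = v₁ × v₂ ∝ (-0.066, 0.246, 0.535).
Dip δ = arctan(|n_h|/n_z) = arctan(0.254/0.535) = 25.4°.
The horizontal component of n points toward azimuth atan2(n_x, n_y) = 345°, the dip direction.

true dip 25°, dip direction 345°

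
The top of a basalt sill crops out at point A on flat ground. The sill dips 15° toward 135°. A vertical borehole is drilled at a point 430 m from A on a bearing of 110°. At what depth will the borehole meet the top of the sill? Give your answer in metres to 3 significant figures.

104 m

The hole lies 25° from the dip direction, so the down-dip offset is 430 × cos 25° = 389.71 m.
Depth = down-dip offset × tan(dip) = 389.71 × tan 15° = 389.71 × 0.2679
Depth = 104.42 m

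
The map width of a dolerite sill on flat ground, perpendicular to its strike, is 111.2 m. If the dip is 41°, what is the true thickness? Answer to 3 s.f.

73.0 m

True thickness t = w · sin(dip) = 111.2 × sin 41°
t = 111.2 × 0.6561 = 72.954 m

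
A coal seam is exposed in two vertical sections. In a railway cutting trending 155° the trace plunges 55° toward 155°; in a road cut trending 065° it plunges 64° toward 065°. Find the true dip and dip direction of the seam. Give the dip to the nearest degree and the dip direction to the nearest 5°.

true dip 68°, dip direction 100°

Each apparent-dip line lies in the plane. As unit vectors (x east, y north, z up), v₁ plunges 55°→155° and v₂ plunges 64°→065°.
The plane normal is n = v₁ × v₂ ∝ (0.619, -0.108, 0.251).
True dip = arccos(n_z / |n|) = arccos(0.3716) = 68.2°.
Dip direction = azimuth of (n_x, n_y) = atan2(0.619, -0.108) = 100°.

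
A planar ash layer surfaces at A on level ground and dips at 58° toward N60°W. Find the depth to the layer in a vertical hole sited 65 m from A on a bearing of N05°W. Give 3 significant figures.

The hole lies 55° from the dip direction, so the down-dip offset is 65 × cos 55° = 37.28 m.
Depth = down-dip offset × tan(dip) = 37.28 × tan 58° = 37.28 × 1.6003
Depth = 59.66 m

59.7 m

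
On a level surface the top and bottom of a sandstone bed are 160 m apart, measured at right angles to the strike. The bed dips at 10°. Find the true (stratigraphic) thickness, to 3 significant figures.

True thickness t = w · sin(dip) = 160 × sin 10°
t = 160 × 0.1736 = 27.784 m

27.8 m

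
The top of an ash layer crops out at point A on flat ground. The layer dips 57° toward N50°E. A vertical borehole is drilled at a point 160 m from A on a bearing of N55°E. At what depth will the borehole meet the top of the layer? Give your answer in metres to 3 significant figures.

The hole lies 5° from the dip direction, so the down-dip offset is 160 × cos 5° = 159.39 m.
Depth = down-dip offset × tan(dip) = 159.39 × tan 57° = 159.39 × 1.5399
Depth = 245.44 m

245 m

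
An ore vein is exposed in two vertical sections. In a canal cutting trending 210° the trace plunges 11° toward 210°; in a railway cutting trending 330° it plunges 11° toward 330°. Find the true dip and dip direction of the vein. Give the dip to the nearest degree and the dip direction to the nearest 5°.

true dip 21°, dip direction 270°

Each apparent-dip line lies in the plane. As unit vectors (x east, y north, z up), v₁ plunges 11°→210° and v₂ plunges 11°→330°.
Cross product v₁ × v₂ gives the pole to the plane: n ∝ (-0.324, -0.000, 0.834).
True dip = arccos(n_z / |n|) = arccos(0.9320) = 21.2°.
Dip direction = azimuth of (n_x, n_y) = atan2(-0.324, -0.000) = 270°.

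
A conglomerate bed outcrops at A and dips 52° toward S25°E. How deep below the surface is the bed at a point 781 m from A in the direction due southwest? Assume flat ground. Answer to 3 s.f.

342 m

The hole lies 70° from the dip direction, so the down-dip offset is 781 × cos 70° = 267.12 m.
Depth = down-dip offset × tan(dip) = 267.12 × tan 52° = 267.12 × 1.2799
Depth = 341.90 m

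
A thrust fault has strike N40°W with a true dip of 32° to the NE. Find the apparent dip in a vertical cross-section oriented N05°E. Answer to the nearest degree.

24°

The strike is N40°W and the section trends N05°E; the acute angle between them is β = 45°.
tan α = tan 32° × sin 45° = 0.6249 × 0.7071 = 0.4418
α = arctan(0.4418) = 23.84°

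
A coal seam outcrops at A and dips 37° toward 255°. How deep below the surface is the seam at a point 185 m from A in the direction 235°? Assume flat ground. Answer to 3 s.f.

131 m

The hole lies 20° from the dip direction, so the down-dip offset is 185 × cos 20° = 173.84 m.
Depth = down-dip offset × tan(dip) = 173.84 × tan 37° = 173.84 × 0.7536
Depth = 131.00 m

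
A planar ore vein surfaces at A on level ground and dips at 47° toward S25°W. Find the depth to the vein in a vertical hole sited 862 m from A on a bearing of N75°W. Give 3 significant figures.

161 m

The hole lies 80° from the dip direction, so the down-dip offset is 862 × cos 80° = 149.68 m.
Depth = down-dip offset × tan(dip) = 149.68 × tan 47° = 149.68 × 1.0724
Depth = 160.52 m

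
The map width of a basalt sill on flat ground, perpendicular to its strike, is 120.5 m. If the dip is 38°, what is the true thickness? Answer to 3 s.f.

74.2 m

True thickness t = w · sin(dip) = 120.5 × sin 38°
t = 120.5 × 0.6157 = 74.187 m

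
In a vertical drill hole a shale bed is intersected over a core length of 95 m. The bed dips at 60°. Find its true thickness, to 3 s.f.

47.5 m

True thickness t = h · cos(dip) = 95 × cos 60°
t = 95 × 0.5000 = 47.500 m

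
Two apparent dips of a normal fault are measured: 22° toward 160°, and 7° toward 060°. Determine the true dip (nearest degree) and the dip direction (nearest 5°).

Represent each trace as a vector plunging at its apparent dip toward its trend (east-north-up frame): v₁ = (0.317, -0.871, -0.375), v₂ = (0.860, 0.496, -0.122).
n = v₁ × v₂ = (0.292, -0.283, 0.906) (taken with n_z > 0).
True dip = arccos(n_z / |n|) = arccos(0.9123) = 24.2°.
Dip direction = azimuth of (n_x, n_y) = atan2(0.292, -0.283) = 134°.

true dip 24°, dip direction 135°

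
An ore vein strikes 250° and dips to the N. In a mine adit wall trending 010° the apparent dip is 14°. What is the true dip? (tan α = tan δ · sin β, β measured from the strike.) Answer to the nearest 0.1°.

16.1°

β = acute angle between strike 250° and section 010° = 60°.
tan δ = tan α / sin β = tan 14° / sin 60° = 0.2493 / 0.8660 = 0.2879
δ = arctan(0.2879) = 16.06°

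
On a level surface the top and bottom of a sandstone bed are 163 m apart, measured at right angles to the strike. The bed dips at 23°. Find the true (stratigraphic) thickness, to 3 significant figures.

True thickness t = w · sin(dip) = 163 × sin 23°
t = 163 × 0.3907 = 63.689 m

63.7 m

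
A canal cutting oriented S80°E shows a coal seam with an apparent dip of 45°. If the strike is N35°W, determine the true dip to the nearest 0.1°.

54.7°

The section is 45° from the strike.
tan δ = tan α / sin β = tan 45° / sin 45° = 1.0000 / 0.7071 = 1.4142
true dip = arctan 1.4142 = 54.74°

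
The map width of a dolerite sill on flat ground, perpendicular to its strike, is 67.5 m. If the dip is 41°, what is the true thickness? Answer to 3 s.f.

True thickness t = w · sin(dip) = 67.5 × sin 41°
t = 67.5 × 0.6561 = 44.284 m

44.3 m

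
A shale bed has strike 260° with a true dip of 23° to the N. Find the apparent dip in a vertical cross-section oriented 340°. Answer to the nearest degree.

The section lies 80° from the strike.
tan(apparent dip) = tan 23° · sin 80° = 0.4180
α = arctan(0.4180) = 22.69°

23°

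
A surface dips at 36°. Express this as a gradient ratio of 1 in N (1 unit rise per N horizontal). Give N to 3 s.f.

1 in 1.38

1 : N means tan θ = 1/N, so N = 1/tan 36° = 1/0.7265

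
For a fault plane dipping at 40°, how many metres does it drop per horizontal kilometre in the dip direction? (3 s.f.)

839 m

drop per km = 1000 × tan 40° = 1000 × 0.8391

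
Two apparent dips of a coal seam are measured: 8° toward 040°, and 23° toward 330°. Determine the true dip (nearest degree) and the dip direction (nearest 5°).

Each apparent-dip line lies in the plane. As unit vectors (x east, y north, z up), v₁ plunges 8°→040° and v₂ plunges 23°→330°.
n = v₁ × v₂ = (-0.185, 0.313, 0.857) (taken with n_z > 0).
True dip = arccos(n_z / |n|) = arccos(0.9205) = 23.0°.
The horizontal component of n points toward azimuth atan2(n_x, n_y) = 329°, the dip direction.

true dip 23°, dip direction 330°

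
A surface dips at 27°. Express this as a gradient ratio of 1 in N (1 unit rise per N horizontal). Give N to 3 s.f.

1 in 1.96

1 : N means tan θ = 1/N, so N = 1/tan 27° = 1/0.5095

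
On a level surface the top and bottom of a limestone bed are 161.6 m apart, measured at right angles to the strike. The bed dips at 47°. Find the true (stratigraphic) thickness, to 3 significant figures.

118 m

True thickness t = w · sin(dip) = 161.6 × sin 47°
t = 161.6 × 0.7314 = 118.187 m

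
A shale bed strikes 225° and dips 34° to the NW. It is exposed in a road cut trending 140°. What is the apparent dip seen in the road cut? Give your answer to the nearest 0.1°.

33.9°

Angle between strike (225°) and section (140°): β = 85°.
tan α = tan 34° × sin 85° = 0.6745 × 0.9962 = 0.6719
apparent dip = arctan 0.6719 = 33.90°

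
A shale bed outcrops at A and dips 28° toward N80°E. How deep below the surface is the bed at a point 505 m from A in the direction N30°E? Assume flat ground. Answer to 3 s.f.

173 m

The hole lies 50° from the dip direction, so the down-dip offset is 505 × cos 50° = 324.61 m.
Depth = down-dip offset × tan(dip) = 324.61 × tan 28° = 324.61 × 0.5317
Depth = 172.60 m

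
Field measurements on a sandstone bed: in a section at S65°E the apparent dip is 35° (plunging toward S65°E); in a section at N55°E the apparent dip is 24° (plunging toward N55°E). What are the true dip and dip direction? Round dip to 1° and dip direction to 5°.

true dip 35°, dip direction 105°

Represent each trace as a vector plunging at its apparent dip toward its trend (east-north-up frame): v₁ = (0.742, -0.346, -0.574), v₂ = (0.748, 0.524, -0.407).
n = v₁ × v₂ = (0.441, -0.127, 0.648) (taken with n_z > 0).
True dip = arccos(n_z / |n|) = arccos(0.8159) = 35.3°.
The horizontal component of n points toward azimuth atan2(n_x, n_y) = 106°, the dip direction.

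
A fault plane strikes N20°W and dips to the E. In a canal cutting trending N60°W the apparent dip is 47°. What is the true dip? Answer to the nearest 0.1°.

β = acute angle between strike N20°W and section N60°W = 40°.
tan(true dip) = tan 47° / sin 40° = 1.6683
true dip = arctan 1.6683 = 59.06°

59.1°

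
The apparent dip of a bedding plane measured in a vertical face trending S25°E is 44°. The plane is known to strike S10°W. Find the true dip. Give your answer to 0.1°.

59.3°

The section is 35° from the strike.
tan δ = tan α / sin β = tan 44° / sin 35° = 0.9657 / 0.5736 = 1.6836
δ = arctan(1.6836) = 59.29°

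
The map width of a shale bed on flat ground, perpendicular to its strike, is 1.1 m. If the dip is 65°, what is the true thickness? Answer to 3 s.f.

0.997 m

True thickness t = w · sin(dip) = 1.1 × sin 65°
t = 1.1 × 0.9063 = 0.997 m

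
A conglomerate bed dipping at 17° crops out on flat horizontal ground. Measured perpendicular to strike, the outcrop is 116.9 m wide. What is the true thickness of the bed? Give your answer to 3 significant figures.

True thickness t = w · sin(dip) = 116.9 × sin 17°
t = 116.9 × 0.2924 = 34.178 m

34.2 m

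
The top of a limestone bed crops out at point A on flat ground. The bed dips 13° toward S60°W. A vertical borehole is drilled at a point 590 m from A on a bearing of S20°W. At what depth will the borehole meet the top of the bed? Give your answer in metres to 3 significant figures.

104 m

The hole lies 40° from the dip direction, so the down-dip offset is 590 × cos 40° = 451.97 m.
Depth = down-dip offset × tan(dip) = 451.97 × tan 13° = 451.97 × 0.2309
Depth = 104.34 m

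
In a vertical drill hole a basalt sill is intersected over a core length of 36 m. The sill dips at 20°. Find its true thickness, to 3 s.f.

True thickness t = h · cos(dip) = 36 × cos 20°
t = 36 × 0.9397 = 33.829 m

33.8 m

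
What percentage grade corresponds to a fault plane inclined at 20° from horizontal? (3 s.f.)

36.4%

grade % = 100 × tan 20° = 100 × 0.3640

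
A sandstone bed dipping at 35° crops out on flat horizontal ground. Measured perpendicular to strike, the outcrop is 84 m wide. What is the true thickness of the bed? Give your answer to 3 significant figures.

True thickness t = w · sin(dip) = 84 × sin 35°
t = 84 × 0.5736 = 48.180 m

48.2 m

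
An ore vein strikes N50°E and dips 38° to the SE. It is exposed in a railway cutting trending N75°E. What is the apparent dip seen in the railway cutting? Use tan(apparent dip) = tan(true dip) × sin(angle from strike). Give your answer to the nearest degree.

Angle between strike (N50°E) and section (N75°E): β = 25°.
tan α = tan 38° × sin 25° = 0.7813 × 0.4226 = 0.3302
α = arctan(0.3302) = 18.27°

18°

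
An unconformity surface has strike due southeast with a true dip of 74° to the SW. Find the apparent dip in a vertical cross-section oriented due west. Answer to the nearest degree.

68°

The strike is due southeast and the section trends due west; the acute angle between them is β = 45°.
tan(apparent dip) = tan 74° · sin 45° = 2.4660
α = arctan(2.4660) = 67.93°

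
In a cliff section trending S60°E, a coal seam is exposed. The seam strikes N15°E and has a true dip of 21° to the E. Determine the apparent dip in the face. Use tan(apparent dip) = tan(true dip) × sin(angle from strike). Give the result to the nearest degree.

The section lies 75° from the strike.
tan α = tan 21° × sin 75° = 0.3839 × 0.9659 = 0.3708
α = arctan(0.3708) = 20.34°

20°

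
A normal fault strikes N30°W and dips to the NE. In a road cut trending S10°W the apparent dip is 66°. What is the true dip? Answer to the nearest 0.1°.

74.0°

β = acute angle between strike N30°W and section S10°W = 40°.
tan(true dip) = tan 66° / sin 40° = 3.4942
δ = arctan(3.4942) = 74.03°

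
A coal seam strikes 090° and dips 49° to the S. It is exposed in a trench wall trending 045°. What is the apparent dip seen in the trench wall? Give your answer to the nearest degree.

The section lies 45° from the strike.
tan α = tan 49° × sin 45° = 1.1504 × 0.7071 = 0.8134
apparent dip = arctan 0.8134 = 39.13°

39°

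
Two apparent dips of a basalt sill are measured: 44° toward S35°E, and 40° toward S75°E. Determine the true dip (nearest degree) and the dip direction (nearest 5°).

The two traces are lines in the plane: v₁ = (sin 145°·cos 44°, cos 145°·cos 44°, −sin 44°), v₂ = (sin 105°·cos 40°, cos 105°·cos 40°, −sin 40°).
Cross product v₁ × v₂ gives the pole to the plane: n ∝ (0.241, -0.249, 0.354).
Dip δ = arctan(|n_h|/n_z) = arctan(0.346/0.354) = 44.4°.
Dip direction = atan2(0.241, -0.249) = 136° (azimuth of n's horizontal projection).

true dip 44°, dip direction 135°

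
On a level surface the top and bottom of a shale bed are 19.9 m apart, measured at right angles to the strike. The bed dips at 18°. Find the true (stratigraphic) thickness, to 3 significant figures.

6.15 m

True thickness t = w · sin(dip) = 19.9 × sin 18°
t = 19.9 × 0.3090 = 6.149 m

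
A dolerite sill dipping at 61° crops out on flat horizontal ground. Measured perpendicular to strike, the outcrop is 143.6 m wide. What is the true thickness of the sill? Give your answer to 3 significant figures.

126 m

True thickness t = w · sin(dip) = 143.6 × sin 61°
t = 143.6 × 0.8746 = 125.595 m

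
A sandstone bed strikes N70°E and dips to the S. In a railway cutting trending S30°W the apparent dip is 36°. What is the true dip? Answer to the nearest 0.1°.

48.5°

The section is 40° from the strike.
tan δ = tan α / sin β = tan 36° / sin 40° = 0.7265 / 0.6428 = 1.1303
δ = arctan(1.1303) = 48.50°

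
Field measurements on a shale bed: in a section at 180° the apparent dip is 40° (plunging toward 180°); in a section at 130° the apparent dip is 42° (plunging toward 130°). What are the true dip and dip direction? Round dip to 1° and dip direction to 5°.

true dip 44°, dip direction 150°

The two traces are lines in the plane: v₁ = (sin 180°·cos 40°, cos 180°·cos 40°, −sin 40°), v₂ = (sin 130°·cos 42°, cos 130°·cos 42°, −sin 42°).
The plane normal is n = v₁ × v₂ ∝ (0.206, -0.366, 0.436).
tan δ = √(n_x²+n_y²)/n_z = 0.420/0.436, so δ = 43.9°.
Dip direction = azimuth of (n_x, n_y) = atan2(0.206, -0.366) = 151°.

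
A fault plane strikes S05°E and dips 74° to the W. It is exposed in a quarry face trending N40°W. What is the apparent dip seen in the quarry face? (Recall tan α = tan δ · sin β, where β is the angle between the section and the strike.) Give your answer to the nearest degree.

63°

The strike is S05°E and the section trends N40°W; the acute angle between them is β = 35°.
tan α = tan 74° × sin 35° = 3.4874 × 0.5736 = 2.0003
α = arctan(2.0003) = 63.44°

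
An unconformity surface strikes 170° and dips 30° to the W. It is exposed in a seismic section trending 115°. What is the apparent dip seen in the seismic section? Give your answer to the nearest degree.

25°

Angle between strike (170°) and section (115°): β = 55°.
tan(apparent dip) = tan 30° · sin 55° = 0.4729
α = arctan(0.4729) = 25.31°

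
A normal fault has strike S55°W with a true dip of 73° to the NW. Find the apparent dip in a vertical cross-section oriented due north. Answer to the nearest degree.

Angle between strike (S55°W) and section (due north): β = 55°.
tan α = tan 73° × sin 55° = 3.2709 × 0.8192 = 2.6793
apparent dip = arctan 2.6793 = 69.53°

70°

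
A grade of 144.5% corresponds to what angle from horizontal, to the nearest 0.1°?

tan θ = 144.5/100 = 1.4450
θ = arctan(1.4450) = 55.32°

55.3°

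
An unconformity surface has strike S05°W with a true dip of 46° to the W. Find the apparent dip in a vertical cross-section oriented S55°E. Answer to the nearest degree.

42°

Angle between strike (S05°W) and section (S55°E): β = 60°.
tan(apparent dip) = tan 46° · sin 60° = 0.8968
α = arctan(0.8968) = 41.89°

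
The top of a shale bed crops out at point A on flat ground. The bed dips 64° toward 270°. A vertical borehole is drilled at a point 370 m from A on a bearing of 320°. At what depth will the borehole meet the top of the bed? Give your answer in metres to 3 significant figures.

488 m

The hole lies 50° from the dip direction, so the down-dip offset is 370 × cos 50° = 237.83 m.
Depth = down-dip offset × tan(dip) = 237.83 × tan 64° = 237.83 × 2.0503
Depth = 487.63 m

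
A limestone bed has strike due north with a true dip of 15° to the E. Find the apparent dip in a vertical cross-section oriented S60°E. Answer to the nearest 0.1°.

13.1°

The section lies 60° from the strike.
tan(apparent dip) = tan 15° · sin 60° = 0.2321
apparent dip = arctan 0.2321 = 13.06°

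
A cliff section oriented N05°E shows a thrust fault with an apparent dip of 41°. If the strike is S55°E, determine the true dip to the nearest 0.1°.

45.1°

β = acute angle between strike S55°E and section N05°E = 60°.
tan(true dip) = tan 41° / sin 60° = 1.0038
δ = arctan(1.0038) = 45.11°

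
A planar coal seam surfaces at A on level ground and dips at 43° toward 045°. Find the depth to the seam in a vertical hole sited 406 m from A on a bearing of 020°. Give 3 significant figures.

343 m

The hole lies 25° from the dip direction, so the down-dip offset is 406 × cos 25° = 367.96 m.
Depth = down-dip offset × tan(dip) = 367.96 × tan 43° = 367.96 × 0.9325
Depth = 343.13 m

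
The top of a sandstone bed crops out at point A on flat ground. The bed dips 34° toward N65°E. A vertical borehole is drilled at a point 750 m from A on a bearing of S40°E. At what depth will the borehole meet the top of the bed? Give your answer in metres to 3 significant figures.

131 m

The hole lies 75° from the dip direction, so the down-dip offset is 750 × cos 75° = 194.11 m.
Depth = down-dip offset × tan(dip) = 194.11 × tan 34° = 194.11 × 0.6745
Depth = 130.93 m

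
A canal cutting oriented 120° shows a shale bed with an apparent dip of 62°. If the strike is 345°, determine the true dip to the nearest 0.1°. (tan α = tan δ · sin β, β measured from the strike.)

69.4°

The section is 45° from the strike.
tan(true dip) = tan 62° / sin 45° = 2.6597
δ = arctan(2.6597) = 69.39°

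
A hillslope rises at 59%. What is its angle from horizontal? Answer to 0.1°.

30.5°

tan θ = 59/100 = 0.5900
θ = arctan(0.5900) = 30.54°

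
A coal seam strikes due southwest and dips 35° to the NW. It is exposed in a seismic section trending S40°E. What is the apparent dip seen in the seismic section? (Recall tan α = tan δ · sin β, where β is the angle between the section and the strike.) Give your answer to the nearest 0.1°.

34.9°

Angle between strike (due southwest) and section (S40°E): β = 85°.
tan α = tan 35° × sin 85° = 0.7002 × 0.9962 = 0.6975
α = arctan(0.6975) = 34.90°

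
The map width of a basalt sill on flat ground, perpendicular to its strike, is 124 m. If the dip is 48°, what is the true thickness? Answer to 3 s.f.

True thickness t = w · sin(dip) = 124 × sin 48°
t = 124 × 0.7431 = 92.150 m

92.1 m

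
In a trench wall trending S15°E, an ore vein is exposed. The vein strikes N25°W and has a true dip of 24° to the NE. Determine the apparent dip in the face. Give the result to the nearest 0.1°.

4.4°

Angle between strike (N25°W) and section (S15°E): β = 10°.
tan(apparent dip) = tan 24° · sin 10° = 0.0773
apparent dip = arctan 0.0773 = 4.42°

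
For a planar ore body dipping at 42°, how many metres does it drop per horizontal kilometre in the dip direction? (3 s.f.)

900 m

drop per km = 1000 × tan 42° = 1000 × 0.9004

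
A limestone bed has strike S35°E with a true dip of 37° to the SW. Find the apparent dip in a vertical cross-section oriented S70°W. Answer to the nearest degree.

36°

The strike is S35°E and the section trends S70°W; the acute angle between them is β = 75°.
tan(apparent dip) = tan 37° · sin 75° = 0.7279
apparent dip = arctan 0.7279 = 36.05°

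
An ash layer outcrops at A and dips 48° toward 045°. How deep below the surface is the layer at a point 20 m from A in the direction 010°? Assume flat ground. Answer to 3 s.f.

18.2 m

The hole lies 35° from the dip direction, so the down-dip offset is 20 × cos 35° = 16.38 m.
Depth = down-dip offset × tan(dip) = 16.38 × tan 48° = 16.38 × 1.1106
Depth = 18.20 m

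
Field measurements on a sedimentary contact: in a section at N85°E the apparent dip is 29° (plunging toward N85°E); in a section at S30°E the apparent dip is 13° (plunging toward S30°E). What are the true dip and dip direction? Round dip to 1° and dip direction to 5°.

Represent each trace as a vector plunging at its apparent dip toward its trend (east-north-up frame): v₁ = (0.871, 0.076, -0.485), v₂ = (0.487, -0.844, -0.225).
n = v₁ × v₂ = (0.426, 0.040, 0.772) (taken with n_z > 0).
tan δ = √(n_x²+n_y²)/n_z = 0.428/0.772, so δ = 29.0°.
Dip direction = azimuth of (n_x, n_y) = atan2(0.426, 0.040) = 85°.

true dip 29°, dip direction 085°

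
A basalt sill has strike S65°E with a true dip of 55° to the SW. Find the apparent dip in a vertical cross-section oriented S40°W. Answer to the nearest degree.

54°

The section lies 75° from the strike.
tan(apparent dip) = tan 55° · sin 75° = 1.3795
apparent dip = arctan 1.3795 = 54.06°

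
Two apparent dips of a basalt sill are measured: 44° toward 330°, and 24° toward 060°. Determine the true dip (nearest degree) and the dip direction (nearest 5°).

true dip 47°, dip direction 355°

Represent each trace as a vector plunging at its apparent dip toward its trend (east-north-up frame): v₁ = (-0.360, 0.623, -0.695), v₂ = (0.791, 0.457, -0.407).
Cross product v₁ × v₂ gives the pole to the plane: n ∝ (-0.064, 0.696, 0.657).
True dip = arccos(n_z / |n|) = arccos(0.6851) = 46.8°.
Dip direction = atan2(-0.064, 0.696) = 355° (azimuth of n's horizontal projection).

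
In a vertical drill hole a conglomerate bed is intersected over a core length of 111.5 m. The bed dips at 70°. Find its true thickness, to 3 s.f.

38.1 m

True thickness t = h · cos(dip) = 111.5 × cos 70°
t = 111.5 × 0.3420 = 38.135 m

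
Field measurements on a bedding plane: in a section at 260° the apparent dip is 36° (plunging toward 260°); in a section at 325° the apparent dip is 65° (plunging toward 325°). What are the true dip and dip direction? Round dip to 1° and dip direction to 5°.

true dip 65°, dip direction 330°

Represent each trace as a vector plunging at its apparent dip toward its trend (east-north-up frame): v₁ = (-0.797, -0.140, -0.588), v₂ = (-0.242, 0.346, -0.906).
The plane normal is n = v₁ × v₂ ∝ (-0.331, 0.580, 0.310).
Dip δ = arctan(|n_h|/n_z) = arctan(0.667/0.310) = 65.1°.
Dip direction = azimuth of (n_x, n_y) = atan2(-0.331, 0.580) = 330°.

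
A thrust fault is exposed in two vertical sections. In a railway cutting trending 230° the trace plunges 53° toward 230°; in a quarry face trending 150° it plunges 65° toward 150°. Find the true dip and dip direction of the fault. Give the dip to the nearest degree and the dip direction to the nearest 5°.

The two traces are lines in the plane: v₁ = (sin 230°·cos 53°, cos 230°·cos 53°, −sin 53°), v₂ = (sin 150°·cos 65°, cos 150°·cos 65°, −sin 65°).
Cross product v₁ × v₂ gives the pole to the plane: n ∝ (0.058, -0.587, 0.250).
tan δ = √(n_x²+n_y²)/n_z = 0.589/0.250, so δ = 67.0°.
The horizontal component of n points toward azimuth atan2(n_x, n_y) = 174°, the dip direction.

true dip 67°, dip direction 175°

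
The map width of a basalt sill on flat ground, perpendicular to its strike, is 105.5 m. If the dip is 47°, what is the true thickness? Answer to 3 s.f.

77.2 m

True thickness t = w · sin(dip) = 105.5 × sin 47°
t = 105.5 × 0.7314 = 77.158 m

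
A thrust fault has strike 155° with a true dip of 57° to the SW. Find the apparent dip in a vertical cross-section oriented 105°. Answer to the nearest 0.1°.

The section lies 50° from the strike.
tan α = tan 57° × sin 50° = 1.5399 × 0.7660 = 1.1796
α = arctan(1.1796) = 49.71°

49.7°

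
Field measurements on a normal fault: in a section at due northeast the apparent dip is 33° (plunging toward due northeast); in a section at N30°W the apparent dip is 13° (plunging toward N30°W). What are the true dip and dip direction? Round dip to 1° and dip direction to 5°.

Represent each trace as a vector plunging at its apparent dip toward its trend (east-north-up frame): v₁ = (0.593, 0.593, -0.545), v₂ = (-0.487, 0.844, -0.225).
n = v₁ × v₂ = (0.326, 0.399, 0.789) (taken with n_z > 0).
True dip = arccos(n_z / |n|) = arccos(0.8374) = 33.1°.
Dip direction = azimuth of (n_x, n_y) = atan2(0.326, 0.399) = 39°.

true dip 33°, dip direction 040°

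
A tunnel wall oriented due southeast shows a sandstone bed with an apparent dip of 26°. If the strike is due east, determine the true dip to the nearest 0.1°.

34.6°

The section is 45° from the strike.
tan δ = tan α / sin β = tan 26° / sin 45° = 0.4877 / 0.7071 = 0.6898
δ = arctan(0.6898) = 34.60°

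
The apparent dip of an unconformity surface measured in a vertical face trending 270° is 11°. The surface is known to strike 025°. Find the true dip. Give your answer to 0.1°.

12.1°

The section is 65° from the strike.
tan(true dip) = tan 11° / sin 65° = 0.2145
δ = arctan(0.2145) = 12.11°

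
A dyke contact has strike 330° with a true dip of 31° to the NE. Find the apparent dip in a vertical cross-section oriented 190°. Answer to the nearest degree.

21°

Angle between strike (330°) and section (190°): β = 40°.
tan α = tan 31° × sin 40° = 0.6009 × 0.6428 = 0.3862
α = arctan(0.3862) = 21.12°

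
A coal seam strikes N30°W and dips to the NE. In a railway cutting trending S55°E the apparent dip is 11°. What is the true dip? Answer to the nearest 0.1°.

The section is 25° from the strike.
tan δ = tan α / sin β = tan 11° / sin 25° = 0.1944 / 0.4226 = 0.4599
true dip = arctan 0.4599 = 24.70°

24.7°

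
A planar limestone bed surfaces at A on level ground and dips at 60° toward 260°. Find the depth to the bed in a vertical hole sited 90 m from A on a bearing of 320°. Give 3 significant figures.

The hole lies 60° from the dip direction, so the down-dip offset is 90 × cos 60° = 45.00 m.
Depth = down-dip offset × tan(dip) = 45.00 × tan 60° = 45.00 × 1.7321
Depth = 77.94 m

77.9 m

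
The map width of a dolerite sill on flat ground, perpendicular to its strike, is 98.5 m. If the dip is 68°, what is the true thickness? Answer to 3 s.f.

91.3 m

True thickness t = w · sin(dip) = 98.5 × sin 68°
t = 98.5 × 0.9272 = 91.328 m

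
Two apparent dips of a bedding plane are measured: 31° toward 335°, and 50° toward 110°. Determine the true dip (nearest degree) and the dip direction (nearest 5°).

true dip 67°, dip direction 050°

Represent each trace as a vector plunging at its apparent dip toward its trend (east-north-up frame): v₁ = (-0.362, 0.777, -0.515), v₂ = (0.604, -0.220, -0.766).
Cross product v₁ × v₂ gives the pole to the plane: n ∝ (0.708, 0.589, 0.390).
tan δ = √(n_x²+n_y²)/n_z = 0.921/0.390, so δ = 67.1°.
Dip direction = azimuth of (n_x, n_y) = atan2(0.708, 0.589) = 50°.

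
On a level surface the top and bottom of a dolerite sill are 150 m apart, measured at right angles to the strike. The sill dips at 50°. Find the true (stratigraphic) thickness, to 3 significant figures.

115 m

True thickness t = w · sin(dip) = 150 × sin 50°
t = 150 × 0.7660 = 114.907 m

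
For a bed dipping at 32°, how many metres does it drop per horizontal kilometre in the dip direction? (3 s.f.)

drop per km = 1000 × tan 32° = 1000 × 0.6249

625 m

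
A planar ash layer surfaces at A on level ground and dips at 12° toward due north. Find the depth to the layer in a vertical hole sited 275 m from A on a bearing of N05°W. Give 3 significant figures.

The hole lies 5° from the dip direction, so the down-dip offset is 275 × cos 5° = 273.95 m.
Depth = down-dip offset × tan(dip) = 273.95 × tan 12° = 273.95 × 0.2126
Depth = 58.23 m

58.2 m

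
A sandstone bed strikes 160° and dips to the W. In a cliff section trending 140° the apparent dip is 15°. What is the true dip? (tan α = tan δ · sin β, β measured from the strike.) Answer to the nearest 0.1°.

β = acute angle between strike 160° and section 140° = 20°.
tan(true dip) = tan 15° / sin 20° = 0.7834
δ = arctan(0.7834) = 38.08°

38.1°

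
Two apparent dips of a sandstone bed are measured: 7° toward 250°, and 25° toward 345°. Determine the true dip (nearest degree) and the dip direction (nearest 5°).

Represent each trace as a vector plunging at its apparent dip toward its trend (east-north-up frame): v₁ = (-0.933, -0.339, -0.122), v₂ = (-0.235, 0.875, -0.423).
The plane normal is n = v₁ × v₂ ∝ (-0.250, 0.366, 0.896).
Dip δ = arctan(|n_h|/n_z) = arctan(0.443/0.896) = 26.3°.
Dip direction = azimuth of (n_x, n_y) = atan2(-0.250, 0.366) = 326°.

true dip 26°, dip direction 325°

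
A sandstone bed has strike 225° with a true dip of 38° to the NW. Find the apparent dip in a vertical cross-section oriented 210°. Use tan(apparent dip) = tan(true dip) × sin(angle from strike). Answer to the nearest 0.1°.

Angle between strike (225°) and section (210°): β = 15°.
tan α = tan 38° × sin 15° = 0.7813 × 0.2588 = 0.2022
apparent dip = arctan 0.2022 = 11.43°

11.4°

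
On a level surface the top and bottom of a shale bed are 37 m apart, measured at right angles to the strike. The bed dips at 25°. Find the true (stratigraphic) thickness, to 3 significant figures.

15.6 m

True thickness t = w · sin(dip) = 37 × sin 25°
t = 37 × 0.4226 = 15.637 m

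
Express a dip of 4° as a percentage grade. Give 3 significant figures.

grade % = 100 × tan 4° = 100 × 0.0699

6.99%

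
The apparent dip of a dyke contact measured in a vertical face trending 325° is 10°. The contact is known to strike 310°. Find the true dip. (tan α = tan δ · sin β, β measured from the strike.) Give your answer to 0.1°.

34.3°

The section is 15° from the strike.
tan δ = tan α / sin β = tan 10° / sin 15° = 0.1763 / 0.2588 = 0.6813
δ = arctan(0.6813) = 34.27°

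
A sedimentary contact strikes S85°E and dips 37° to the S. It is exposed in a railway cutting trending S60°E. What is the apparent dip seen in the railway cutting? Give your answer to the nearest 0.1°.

17.7°

The section lies 25° from the strike.
tan α = tan 37° × sin 25° = 0.7536 × 0.4226 = 0.3185
α = arctan(0.3185) = 17.66°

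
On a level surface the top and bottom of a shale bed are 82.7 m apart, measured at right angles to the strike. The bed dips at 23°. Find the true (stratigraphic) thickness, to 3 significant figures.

True thickness t = w · sin(dip) = 82.7 × sin 23°
t = 82.7 × 0.3907 = 32.313 m

32.3 m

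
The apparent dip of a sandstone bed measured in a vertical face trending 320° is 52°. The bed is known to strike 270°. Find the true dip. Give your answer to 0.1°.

59.1°

The section is 50° from the strike.
tan δ = tan α / sin β = tan 52° / sin 50° = 1.2799 / 0.7660 = 1.6708
true dip = arctan 1.6708 = 59.10°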